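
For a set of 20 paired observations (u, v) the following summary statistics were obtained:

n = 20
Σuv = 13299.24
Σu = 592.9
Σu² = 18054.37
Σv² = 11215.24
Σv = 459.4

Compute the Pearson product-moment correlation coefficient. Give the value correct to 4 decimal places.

-0.5680

r = (nΣuv − ΣuΣv) / √[(nΣu² − (Σu)²)(nΣv² − (Σv)²)]
Numerator: 20×13299.24 − 592.9×459.4 = -6393.46
Denominator: √[(361087.4 − 351530.41)(224304.8 − 211048.36)] = √[9556.99 × 13256.44] = 11255.7392
r = -6393.46 / 11255.7392 ≈ -0.5680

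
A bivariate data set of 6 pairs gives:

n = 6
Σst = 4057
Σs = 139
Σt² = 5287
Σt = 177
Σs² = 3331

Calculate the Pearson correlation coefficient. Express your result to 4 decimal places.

-0.5105

r = (nΣst − ΣsΣt) / √[(nΣs² − (Σs)²)(nΣt² − (Σt)²)]
Numerator: 6×4057 − 139×177 = -261
Denominator: √[(19986 − 19321)(31722 − 31329)] = √[665 × 393] = 511.2191
r = -261 / 511.2191 ≈ -0.5105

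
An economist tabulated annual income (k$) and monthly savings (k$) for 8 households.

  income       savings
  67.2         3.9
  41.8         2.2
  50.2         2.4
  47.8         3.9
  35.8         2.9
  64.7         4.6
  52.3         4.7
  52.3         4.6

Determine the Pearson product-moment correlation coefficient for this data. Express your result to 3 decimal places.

0.594

n = 8, Σx = 412.1, Σy = 29.2, Σx² = 22006.27, Σy² = 113.84, Σxy = 1548.77
nΣxy − ΣxΣy = 12390.16 − 12033.32 = 356.84
nΣx² − (Σx)² = 176050.16 − 169826.41 = 6223.75; nΣy² − (Σy)² = 910.72 − 852.64 = 58.08
r = 356.84 / √(6223.75 × 58.08) = 356.84 / 601.2282 ≈ 0.594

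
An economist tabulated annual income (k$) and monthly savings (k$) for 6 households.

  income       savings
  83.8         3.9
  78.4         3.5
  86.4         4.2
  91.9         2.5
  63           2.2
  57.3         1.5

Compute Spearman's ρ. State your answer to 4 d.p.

0.6571

Rank income: 4, 3, 5, 6, 2, 1
Rank savings: 5, 4, 6, 3, 2, 1
d = rank(income) − rank(savings): -1, -1, -1, 3, 0, 0; Σd² = 12
ρ = 1 − 6Σd² / [n(n²−1)] = 1 − 6×12 / (6×35) = 1 − 72/210 ≈ 0.6571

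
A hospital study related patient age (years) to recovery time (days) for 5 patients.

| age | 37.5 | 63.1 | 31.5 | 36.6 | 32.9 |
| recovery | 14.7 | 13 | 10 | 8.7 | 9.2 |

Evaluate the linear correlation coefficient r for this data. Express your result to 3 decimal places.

0.487

n = 5, Σx = 201.6, Σy = 55.6, Σx² = 8802.08, Σy² = 645.42, Σxy = 2307.65
nΣxy − ΣxΣy = 11538.25 − 11208.96 = 329.29
nΣx² − (Σx)² = 44010.4 − 40642.56 = 3367.84; nΣy² − (Σy)² = 3227.1 − 3091.36 = 135.74
r = 329.29 / √(3367.84 × 135.74) = 329.29 / 676.1291 ≈ 0.487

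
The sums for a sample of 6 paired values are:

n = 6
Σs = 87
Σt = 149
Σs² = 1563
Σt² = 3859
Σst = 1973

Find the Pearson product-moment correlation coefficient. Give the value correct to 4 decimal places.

r = (nΣst − ΣsΣt) / √[(nΣs² − (Σs)²)(nΣt² − (Σt)²)]
Numerator: 6×1973 − 87×149 = -1125
Denominator: √[(9378 − 7569)(23154 − 22201)] = √[1809 × 953] = 1313.0030
r = -1125 / 1313.0030 ≈ -0.8568

-0.8568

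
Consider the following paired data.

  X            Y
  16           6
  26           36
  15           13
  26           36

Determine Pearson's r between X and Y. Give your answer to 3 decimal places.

n = 4, ΣX = 83, ΣY = 91, ΣX² = 1833, ΣY² = 2797, ΣXY = 2163
nΣXY − ΣXΣY = 8652 − 7553 = 1099
nΣX² − (ΣX)² = 7332 − 6889 = 443; nΣY² − (ΣY)² = 11188 − 8281 = 2907
r = 1099 / √(443 × 2907) = 1099 / 1134.8132 ≈ 0.968

0.968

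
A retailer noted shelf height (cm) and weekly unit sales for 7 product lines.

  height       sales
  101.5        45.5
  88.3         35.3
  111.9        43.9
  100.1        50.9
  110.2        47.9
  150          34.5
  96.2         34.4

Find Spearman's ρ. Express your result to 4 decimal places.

0.0714

Rank height: 4, 1, 6, 3, 5, 7, 2
Rank sales: 5, 3, 4, 7, 6, 2, 1
d = rank(height) − rank(sales): -1, -2, 2, -4, -1, 5, 1; Σd² = 52
ρ = 1 − 6Σd² / [n(n²−1)] = 1 − 6×52 / (7×48) = 1 − 312/336 ≈ 0.0714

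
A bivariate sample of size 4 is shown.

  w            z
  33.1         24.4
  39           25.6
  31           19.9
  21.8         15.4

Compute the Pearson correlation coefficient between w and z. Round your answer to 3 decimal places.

n = 4, Σw = 124.9, Σz = 85.3, Σw² = 4052.85, Σz² = 1883.89, Σwz = 2758.66
nΣwz − ΣwΣz = 11034.64 − 10653.97 = 380.67
nΣw² − (Σw)² = 16211.4 − 15600.01 = 611.39; nΣz² − (Σz)² = 7535.56 − 7276.09 = 259.47
r = 380.67 / √(611.39 × 259.47) = 380.67 / 398.2931 ≈ 0.956

0.956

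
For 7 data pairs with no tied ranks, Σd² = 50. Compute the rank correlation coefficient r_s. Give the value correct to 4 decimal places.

0.1071

ρ = 1 − 6Σd² / [n(n²−1)] = 1 − 6×50 / (7×48)
  = 1 − 300/336 = 1 − 0.89286 ≈ 0.1071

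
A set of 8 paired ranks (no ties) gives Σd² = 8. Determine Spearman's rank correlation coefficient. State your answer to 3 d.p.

0.905

ρ = 1 − 6Σd² / [n(n²−1)] = 1 − 6×8 / (8×63)
  = 1 − 48/504 = 1 − 0.0952 ≈ 0.905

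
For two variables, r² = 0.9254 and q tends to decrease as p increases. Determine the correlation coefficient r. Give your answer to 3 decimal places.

-0.962

|r| = √0.9254 = 0.962
The association is negative, so r = −0.962.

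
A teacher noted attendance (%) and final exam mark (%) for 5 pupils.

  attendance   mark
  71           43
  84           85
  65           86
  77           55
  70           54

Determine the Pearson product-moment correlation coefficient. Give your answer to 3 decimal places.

0.156

n = 5, Σx = 367, Σy = 323, Σx² = 27151, Σy² = 22411, Σxy = 23798
nΣxy − ΣxΣy = 118990 − 118541 = 449
nΣx² − (Σx)² = 135755 − 134689 = 1066; nΣy² − (Σy)² = 112055 − 104329 = 7726
r = 449 / √(1066 × 7726) = 449 / 2869.8286 ≈ 0.156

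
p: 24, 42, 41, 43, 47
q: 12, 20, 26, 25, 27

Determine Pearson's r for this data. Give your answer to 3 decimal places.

n = 5, Σp = 197, Σq = 110, Σp² = 8079, Σq² = 2574, Σpq = 4538
nΣpq − ΣpΣq = 22690 − 21670 = 1020
nΣp² − (Σp)² = 40395 − 38809 = 1586; nΣq² − (Σq)² = 12870 − 12100 = 770
r = 1020 / √(1586 × 770) = 1020 / 1105.0882 ≈ 0.923

0.923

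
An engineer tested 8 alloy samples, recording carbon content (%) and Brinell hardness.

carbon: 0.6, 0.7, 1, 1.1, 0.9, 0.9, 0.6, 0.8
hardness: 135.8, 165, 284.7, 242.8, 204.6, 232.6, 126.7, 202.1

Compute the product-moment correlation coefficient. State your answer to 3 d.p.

n = 8, Σx = 6.6, Σy = 1594.3, Σx² = 5.68, Σy² = 338533.79, Σxy = 1379.94
nΣxy − ΣxΣy = 11039.52 − 10522.38 = 517.14
nΣx² − (Σx)² = 45.44 − 43.56 = 1.88; nΣy² − (Σy)² = 2708270.32 − 2541792.49 = 166477.83
r = 517.14 / √(1.88 × 166477.83) = 517.14 / 559.4447 ≈ 0.924

0.924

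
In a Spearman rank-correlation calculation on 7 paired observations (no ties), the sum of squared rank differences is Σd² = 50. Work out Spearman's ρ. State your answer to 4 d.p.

ρ = 1 − 6Σd² / [n(n²−1)] = 1 − 6×50 / (7×48)
  = 1 − 300/336 = 1 − 0.89286 ≈ 0.1071

0.1071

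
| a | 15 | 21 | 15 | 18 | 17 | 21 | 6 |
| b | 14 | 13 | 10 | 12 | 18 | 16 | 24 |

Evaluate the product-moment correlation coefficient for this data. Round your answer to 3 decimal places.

-0.648

n = 7, Σa = 113, Σb = 107, Σa² = 1981, Σb² = 1765, Σab = 1635
nΣab − ΣaΣb = 11445 − 12091 = -646
nΣa² − (Σa)² = 13867 − 12769 = 1098; nΣb² − (Σb)² = 12355 − 11449 = 906
r = -646 / √(1098 × 906) = -646 / 997.3906 ≈ -0.648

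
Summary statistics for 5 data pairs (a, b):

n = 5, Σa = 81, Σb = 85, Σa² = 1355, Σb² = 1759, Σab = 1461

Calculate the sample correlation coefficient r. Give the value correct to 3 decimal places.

0.725

r = (nΣab − ΣaΣb) / √[(nΣa² − (Σa)²)(nΣb² − (Σb)²)]
Numerator: 5×1461 − 81×85 = 420
Denominator: √[(6775 − 6561)(8795 − 7225)] = √[214 × 1570] = 579.6378
r = 420 / 579.6378 ≈ 0.725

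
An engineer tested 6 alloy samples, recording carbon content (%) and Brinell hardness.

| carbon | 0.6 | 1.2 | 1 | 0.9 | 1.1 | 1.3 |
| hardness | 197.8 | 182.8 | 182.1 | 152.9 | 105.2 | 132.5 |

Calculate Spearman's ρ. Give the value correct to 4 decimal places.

Rank carbon: 1, 5, 3, 2, 4, 6
Rank hardness: 6, 5, 4, 3, 1, 2
d = rank(carbon) − rank(hardness): -5, 0, -1, -1, 3, 4; Σd² = 52
ρ = 1 − 6Σd² / [n(n²−1)] = 1 − 6×52 / (6×35) = 1 − 312/210 ≈ -0.4857

-0.4857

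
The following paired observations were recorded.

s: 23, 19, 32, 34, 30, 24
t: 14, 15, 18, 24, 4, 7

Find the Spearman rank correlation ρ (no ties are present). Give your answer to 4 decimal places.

Rank s: 2, 1, 5, 6, 4, 3
Rank t: 3, 4, 5, 6, 1, 2
d = rank(s) − rank(t): -1, -3, 0, 0, 3, 1; Σd² = 20
ρ = 1 − 6Σd² / [n(n²−1)] = 1 − 6×20 / (6×35) = 1 − 120/210 ≈ 0.4286

0.4286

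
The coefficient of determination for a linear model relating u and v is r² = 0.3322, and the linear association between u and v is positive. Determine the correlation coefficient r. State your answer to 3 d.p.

0.576

|r| = √0.3322 = 0.576
The association is positive, so r = 0.576.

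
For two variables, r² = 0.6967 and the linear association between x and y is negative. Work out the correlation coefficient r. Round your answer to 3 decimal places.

|r| = √0.6967 = 0.835
The association is negative, so r = −0.835.

-0.835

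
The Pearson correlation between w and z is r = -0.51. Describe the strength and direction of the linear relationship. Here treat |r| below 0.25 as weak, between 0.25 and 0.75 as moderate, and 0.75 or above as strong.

moderate negative

r = -0.51 < 0 so the relationship is negative.
|r| = 0.51, which falls in the moderate range.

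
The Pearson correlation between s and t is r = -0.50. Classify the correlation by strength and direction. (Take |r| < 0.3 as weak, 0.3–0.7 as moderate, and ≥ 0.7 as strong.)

r = -0.50 < 0 so the relationship is negative.
|r| = 0.50, which falls in the moderate range.

moderate negative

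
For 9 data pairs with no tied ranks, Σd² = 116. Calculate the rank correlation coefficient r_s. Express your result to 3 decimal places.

ρ = 1 − 6Σd² / [n(n²−1)] = 1 − 6×116 / (9×80)
  = 1 − 696/720 = 1 − 0.9667 ≈ 0.033

0.033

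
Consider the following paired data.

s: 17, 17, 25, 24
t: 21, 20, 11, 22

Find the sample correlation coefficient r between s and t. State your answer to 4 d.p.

-0.5370

n = 4, Σs = 83, Σt = 74, Σs² = 1779, Σt² = 1446, Σst = 1500
nΣst − ΣsΣt = 6000 − 6142 = -142
nΣs² − (Σs)² = 7116 − 6889 = 227; nΣt² − (Σt)² = 5784 − 5476 = 308
r = -142 / √(227 × 308) = -142 / 264.4163 ≈ -0.5370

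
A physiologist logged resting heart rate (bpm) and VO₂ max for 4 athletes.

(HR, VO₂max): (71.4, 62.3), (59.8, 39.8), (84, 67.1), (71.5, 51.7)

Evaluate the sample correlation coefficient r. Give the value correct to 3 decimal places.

n = 4, Σx = 286.7, Σy = 220.9, Σx² = 20842.25, Σy² = 12640.63, Σxy = 16161.21
nΣxy − ΣxΣy = 64644.84 − 63332.03 = 1312.81
nΣx² − (Σx)² = 83369 − 82196.89 = 1172.11; nΣy² − (Σy)² = 50562.52 − 48796.81 = 1765.71
r = 1312.81 / √(1172.11 × 1765.71) = 1312.81 / 1438.6126 ≈ 0.913

0.913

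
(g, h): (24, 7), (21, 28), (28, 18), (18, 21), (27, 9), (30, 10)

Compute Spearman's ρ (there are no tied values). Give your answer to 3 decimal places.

-0.429

Rank g: 3, 2, 5, 1, 4, 6
Rank h: 1, 6, 4, 5, 2, 3
d = rank(g) − rank(h): 2, -4, 1, -4, 2, 3; Σd² = 50
ρ = 1 − 6Σd² / [n(n²−1)] = 1 − 6×50 / (6×35) = 1 − 300/210 ≈ -0.429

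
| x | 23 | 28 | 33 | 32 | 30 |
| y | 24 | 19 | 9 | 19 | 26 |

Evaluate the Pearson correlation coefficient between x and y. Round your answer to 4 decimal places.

-0.6079

n = 5, Σx = 146, Σy = 97, Σx² = 4326, Σy² = 2055, Σxy = 2769
nΣxy − ΣxΣy = 13845 − 14162 = -317
nΣx² − (Σx)² = 21630 − 21316 = 314; nΣy² − (Σy)² = 10275 − 9409 = 866
r = -317 / √(314 × 866) = -317 / 521.4633 ≈ -0.6079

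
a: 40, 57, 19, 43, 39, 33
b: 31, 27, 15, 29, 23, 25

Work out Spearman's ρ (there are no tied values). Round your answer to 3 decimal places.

0.714

Rank a: 4, 6, 1, 5, 3, 2
Rank b: 6, 4, 1, 5, 2, 3
d = rank(a) − rank(b): -2, 2, 0, 0, 1, -1; Σd² = 10
ρ = 1 − 6Σd² / [n(n²−1)] = 1 − 6×10 / (6×35) = 1 − 60/210 ≈ 0.714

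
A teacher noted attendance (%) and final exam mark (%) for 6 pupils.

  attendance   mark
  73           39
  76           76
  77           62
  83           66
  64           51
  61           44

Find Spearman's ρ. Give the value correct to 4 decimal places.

0.6571

Rank attendance: 3, 4, 5, 6, 2, 1
Rank mark: 1, 6, 4, 5, 3, 2
d = rank(attendance) − rank(mark): 2, -2, 1, 1, -1, -1; Σd² = 12
ρ = 1 − 6Σd² / [n(n²−1)] = 1 − 6×12 / (6×35) = 1 − 72/210 ≈ 0.6571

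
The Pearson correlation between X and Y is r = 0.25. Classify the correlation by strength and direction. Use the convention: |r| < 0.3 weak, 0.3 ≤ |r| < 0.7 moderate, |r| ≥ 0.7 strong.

r = 0.25 > 0 so the relationship is positive.
|r| = 0.25, which falls in the weak range.

weak positive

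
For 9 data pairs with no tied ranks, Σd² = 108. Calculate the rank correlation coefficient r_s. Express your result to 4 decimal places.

0.1000

ρ = 1 − 6Σd² / [n(n²−1)] = 1 − 6×108 / (9×80)
  = 1 − 648/720 = 1 − 0.90000 ≈ 0.1000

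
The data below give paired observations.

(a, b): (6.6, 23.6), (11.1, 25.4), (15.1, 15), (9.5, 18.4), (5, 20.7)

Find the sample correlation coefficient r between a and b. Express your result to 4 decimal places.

-0.5023

n = 5, Σa = 47.3, Σb = 103.1, Σa² = 510.03, Σb² = 2194.17, Σab = 942.5
nΣab − ΣaΣb = 4712.5 − 4876.63 = -164.13
nΣa² − (Σa)² = 2550.15 − 2237.29 = 312.86; nΣb² − (Σb)² = 10970.85 − 10629.61 = 341.24
r = -164.13 / √(312.86 × 341.24) = -164.13 / 326.7420 ≈ -0.5023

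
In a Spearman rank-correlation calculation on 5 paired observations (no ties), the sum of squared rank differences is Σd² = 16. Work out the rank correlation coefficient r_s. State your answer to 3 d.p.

ρ = 1 − 6Σd² / [n(n²−1)] = 1 − 6×16 / (5×24)
  = 1 − 96/120 = 1 − 0.8000 ≈ 0.200

0.200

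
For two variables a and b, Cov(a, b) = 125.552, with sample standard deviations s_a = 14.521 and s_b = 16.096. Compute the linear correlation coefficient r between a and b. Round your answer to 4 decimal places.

0.5372

r = Cov(a,b) / (s_a · s_b) = 125.552 / (14.521 × 16.096)
  = 125.552 / 233.7300 ≈ 0.5372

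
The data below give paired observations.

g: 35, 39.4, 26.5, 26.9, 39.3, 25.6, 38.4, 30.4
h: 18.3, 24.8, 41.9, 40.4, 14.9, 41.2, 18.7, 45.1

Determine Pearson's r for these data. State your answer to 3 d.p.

n = 8, Σg = 261.5, Σh = 245.3, Σg² = 8801.79, Σh² = 8640.85, Σgh = 7544.14
nΣgh − ΣgΣh = 60353.12 − 64145.95 = -3792.83
nΣg² − (Σg)² = 70414.32 − 68382.25 = 2032.07; nΣh² − (Σh)² = 69126.8 − 60172.09 = 8954.71
r = -3792.83 / √(2032.07 × 8954.71) = -3792.83 / 4265.7470 ≈ -0.889

-0.889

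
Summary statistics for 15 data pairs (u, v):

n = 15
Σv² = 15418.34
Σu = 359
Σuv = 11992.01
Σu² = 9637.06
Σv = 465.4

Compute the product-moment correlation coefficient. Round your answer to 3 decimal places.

0.844

r = (nΣuv − ΣuΣv) / √[(nΣu² − (Σu)²)(nΣv² − (Σv)²)]
Numerator: 15×11992.01 − 359×465.4 = 12801.55
Denominator: √[(144555.9 − 128881)(231275.1 − 216597.16)] = √[15674.9 × 14677.94] = 15168.2313
r = 12801.55 / 15168.2313 ≈ 0.844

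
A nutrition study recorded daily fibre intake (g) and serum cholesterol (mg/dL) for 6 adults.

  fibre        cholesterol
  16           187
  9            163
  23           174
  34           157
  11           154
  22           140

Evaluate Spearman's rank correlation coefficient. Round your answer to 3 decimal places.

-0.029

Rank fibre: 3, 1, 5, 6, 2, 4
Rank cholesterol: 6, 4, 5, 3, 2, 1
d = rank(fibre) − rank(cholesterol): -3, -3, 0, 3, 0, 3; Σd² = 36
ρ = 1 − 6Σd² / [n(n²−1)] = 1 − 6×36 / (6×35) = 1 − 216/210 ≈ -0.029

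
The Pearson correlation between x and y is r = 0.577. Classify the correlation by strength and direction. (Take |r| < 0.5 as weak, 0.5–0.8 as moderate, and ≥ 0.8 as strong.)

r = 0.577 > 0 so the relationship is positive.
|r| = 0.577, which falls in the moderate range.

moderate positive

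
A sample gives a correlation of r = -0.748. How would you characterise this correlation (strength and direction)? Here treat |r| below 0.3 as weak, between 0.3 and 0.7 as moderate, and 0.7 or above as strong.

r = -0.748 < 0 so the relationship is negative.
|r| = 0.748, which falls in the strong range.

strong negative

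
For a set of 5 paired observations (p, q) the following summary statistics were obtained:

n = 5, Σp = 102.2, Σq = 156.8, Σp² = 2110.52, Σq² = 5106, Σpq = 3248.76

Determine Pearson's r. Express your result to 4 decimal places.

r = (nΣpq − ΣpΣq) / √[(nΣp² − (Σp)²)(nΣq² − (Σq)²)]
Numerator: 5×3248.76 − 102.2×156.8 = 218.84
Denominator: √[(10552.6 − 10444.84)(25530 − 24586.24)] = √[107.76 × 943.76] = 318.9037
r = 218.84 / 318.9037 ≈ 0.6862

0.6862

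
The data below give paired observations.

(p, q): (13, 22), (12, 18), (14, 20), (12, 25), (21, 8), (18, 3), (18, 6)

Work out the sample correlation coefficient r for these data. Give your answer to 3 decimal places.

n = 7, Σp = 108, Σq = 102, Σp² = 1742, Σq² = 1942, Σpq = 1412
nΣpq − ΣpΣq = 9884 − 11016 = -1132
nΣp² − (Σp)² = 12194 − 11664 = 530; nΣq² − (Σq)² = 13594 − 10404 = 3190
r = -1132 / √(530 × 3190) = -1132 / 1300.2692 ≈ -0.871

-0.871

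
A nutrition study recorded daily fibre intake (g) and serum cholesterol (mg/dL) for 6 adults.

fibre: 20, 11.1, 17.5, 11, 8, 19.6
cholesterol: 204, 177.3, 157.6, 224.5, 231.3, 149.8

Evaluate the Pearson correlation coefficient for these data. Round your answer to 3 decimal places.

-0.648

n = 6, Σx = 87.2, Σy = 1144.5, Σx² = 1398.62, Σy² = 224229.03, Σxy = 16062.01
nΣxy − ΣxΣy = 96372.06 − 99800.4 = -3428.34
nΣx² − (Σx)² = 8391.72 − 7603.84 = 787.88; nΣy² − (Σy)² = 1345374.18 − 1309880.25 = 35493.93
r = -3428.34 / √(787.88 × 35493.93) = -3428.34 / 5288.1904 ≈ -0.648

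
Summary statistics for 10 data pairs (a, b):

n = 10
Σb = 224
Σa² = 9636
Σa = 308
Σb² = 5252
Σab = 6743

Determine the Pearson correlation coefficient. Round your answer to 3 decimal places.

-0.834

r = (nΣab − ΣaΣb) / √[(nΣa² − (Σa)²)(nΣb² − (Σb)²)]
Numerator: 10×6743 − 308×224 = -1562
Denominator: √[(96360 − 94864)(52520 − 50176)] = √[1496 × 2344] = 1872.5982
r = -1562 / 1872.5982 ≈ -0.834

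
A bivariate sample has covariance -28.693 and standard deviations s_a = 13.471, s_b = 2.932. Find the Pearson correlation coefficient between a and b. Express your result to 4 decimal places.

r = Cov(a,b) / (s_a · s_b) = -28.693 / (13.471 × 2.932)
  = -28.693 / 39.4970 ≈ -0.7265

-0.7265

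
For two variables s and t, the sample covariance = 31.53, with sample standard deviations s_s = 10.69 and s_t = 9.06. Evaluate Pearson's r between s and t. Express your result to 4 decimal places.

0.3256

r = Cov(s,t) / (s_s · s_t) = 31.53 / (10.69 × 9.06)
  = 31.53 / 96.8514 ≈ 0.3256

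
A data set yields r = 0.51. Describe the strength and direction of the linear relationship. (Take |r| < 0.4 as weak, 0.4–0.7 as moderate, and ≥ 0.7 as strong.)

moderate positive

r = 0.51 > 0 so the relationship is positive.
|r| = 0.51, which falls in the moderate range.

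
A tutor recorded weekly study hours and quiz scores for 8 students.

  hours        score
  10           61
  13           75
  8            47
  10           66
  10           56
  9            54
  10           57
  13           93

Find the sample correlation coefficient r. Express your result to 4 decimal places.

n = 8, Σx = 83, Σy = 509, Σx² = 883, Σy² = 33861, Σxy = 5446
nΣxy − ΣxΣy = 43568 − 42247 = 1321
nΣx² − (Σx)² = 7064 − 6889 = 175; nΣy² − (Σy)² = 270888 − 259081 = 11807
r = 1321 / √(175 × 11807) = 1321 / 1437.4370 ≈ 0.9190

0.9190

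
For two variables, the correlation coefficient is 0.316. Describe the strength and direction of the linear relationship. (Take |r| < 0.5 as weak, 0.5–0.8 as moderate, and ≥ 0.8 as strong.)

r = 0.316 > 0 so the relationship is positive.
|r| = 0.316, which falls in the weak range.

weak positive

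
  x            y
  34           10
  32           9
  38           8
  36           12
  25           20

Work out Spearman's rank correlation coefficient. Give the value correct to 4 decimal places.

-0.6000

Rank x: 3, 2, 5, 4, 1
Rank y: 3, 2, 1, 4, 5
d = rank(x) − rank(y): 0, 0, 4, 0, -4; Σd² = 32
ρ = 1 − 6Σd² / [n(n²−1)] = 1 − 6×32 / (5×24) = 1 − 192/120 ≈ -0.6000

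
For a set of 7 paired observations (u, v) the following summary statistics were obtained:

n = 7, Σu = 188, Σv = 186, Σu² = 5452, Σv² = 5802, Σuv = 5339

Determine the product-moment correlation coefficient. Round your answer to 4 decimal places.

r = (nΣuv − ΣuΣv) / √[(nΣu² − (Σu)²)(nΣv² − (Σv)²)]
Numerator: 7×5339 − 188×186 = 2405
Denominator: √[(38164 − 35344)(40614 − 34596)] = √[2820 × 6018] = 4119.5582
r = 2405 / 4119.5582 ≈ 0.5838

0.5838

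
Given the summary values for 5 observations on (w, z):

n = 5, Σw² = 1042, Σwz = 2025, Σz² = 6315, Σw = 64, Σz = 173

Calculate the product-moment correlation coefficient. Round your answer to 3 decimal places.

r = (nΣwz − ΣwΣz) / √[(nΣw² − (Σw)²)(nΣz² − (Σz)²)]
Numerator: 5×2025 − 64×173 = -947
Denominator: √[(5210 − 4096)(31575 − 29929)] = √[1114 × 1646] = 1354.1211
r = -947 / 1354.1211 ≈ -0.699

-0.699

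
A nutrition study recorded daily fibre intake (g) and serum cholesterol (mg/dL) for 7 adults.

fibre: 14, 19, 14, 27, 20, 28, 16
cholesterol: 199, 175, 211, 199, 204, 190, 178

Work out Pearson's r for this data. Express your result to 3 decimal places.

n = 7, Σx = 138, Σy = 1356, Σx² = 2922, Σy² = 263748, Σxy = 26686
nΣxy − ΣxΣy = 186802 − 187128 = -326
nΣx² − (Σx)² = 20454 − 19044 = 1410; nΣy² − (Σy)² = 1846236 − 1838736 = 7500
r = -326 / √(1410 × 7500) = -326 / 3251.9225 ≈ -0.100

-0.100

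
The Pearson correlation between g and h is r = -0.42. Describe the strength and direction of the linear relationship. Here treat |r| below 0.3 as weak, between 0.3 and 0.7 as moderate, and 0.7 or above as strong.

moderate negative

r = -0.42 < 0 so the relationship is negative.
|r| = 0.42, which falls in the moderate range.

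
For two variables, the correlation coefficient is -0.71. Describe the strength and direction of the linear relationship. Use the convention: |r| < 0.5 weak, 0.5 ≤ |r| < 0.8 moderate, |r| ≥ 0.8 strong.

r = -0.71 < 0 so the relationship is negative.
|r| = 0.71, which falls in the moderate range.

moderate negative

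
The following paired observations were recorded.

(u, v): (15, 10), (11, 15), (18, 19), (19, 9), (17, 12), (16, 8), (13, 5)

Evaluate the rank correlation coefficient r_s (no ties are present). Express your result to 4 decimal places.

Rank u: 3, 1, 6, 7, 5, 4, 2
Rank v: 4, 6, 7, 3, 5, 2, 1
d = rank(u) − rank(v): -1, -5, -1, 4, 0, 2, 1; Σd² = 48
ρ = 1 − 6Σd² / [n(n²−1)] = 1 − 6×48 / (7×48) = 1 − 288/336 ≈ 0.1429

0.1429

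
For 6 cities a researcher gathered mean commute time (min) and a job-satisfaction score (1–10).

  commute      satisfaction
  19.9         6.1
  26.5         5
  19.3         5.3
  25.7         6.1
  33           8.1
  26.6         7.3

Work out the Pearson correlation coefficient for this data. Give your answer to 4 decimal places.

n = 6, Σx = 151, Σy = 37.9, Σx² = 3927.8, Σy² = 246.41, Σxy = 974.43
nΣxy − ΣxΣy = 5846.58 − 5722.9 = 123.68
nΣx² − (Σx)² = 23566.8 − 22801 = 765.8; nΣy² − (Σy)² = 1478.46 − 1436.41 = 42.05
r = 123.68 / √(765.8 × 42.05) = 123.68 / 179.4489 ≈ 0.6892

0.6892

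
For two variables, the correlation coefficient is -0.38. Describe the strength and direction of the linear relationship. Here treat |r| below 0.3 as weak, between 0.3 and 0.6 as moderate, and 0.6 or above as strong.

r = -0.38 < 0 so the relationship is negative.
|r| = 0.38, which falls in the moderate range.

moderate negative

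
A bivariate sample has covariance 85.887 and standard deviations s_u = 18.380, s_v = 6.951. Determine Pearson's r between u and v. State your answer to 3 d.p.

r = Cov(u,v) / (s_u · s_v) = 85.887 / (18.380 × 6.951)
  = 85.887 / 127.7594 ≈ 0.672

0.672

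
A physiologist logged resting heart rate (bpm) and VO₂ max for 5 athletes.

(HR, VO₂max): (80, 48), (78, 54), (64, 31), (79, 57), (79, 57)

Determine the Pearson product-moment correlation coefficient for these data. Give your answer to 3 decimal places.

0.916

n = 5, Σx = 380, Σy = 247, Σx² = 29062, Σy² = 12679, Σxy = 19042
nΣxy − ΣxΣy = 95210 − 93860 = 1350
nΣx² − (Σx)² = 145310 − 144400 = 910; nΣy² − (Σy)² = 63395 − 61009 = 2386
r = 1350 / √(910 × 2386) = 1350 / 1473.5196 ≈ 0.916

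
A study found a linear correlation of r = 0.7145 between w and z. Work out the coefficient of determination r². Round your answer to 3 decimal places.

r² = (0.7145)² = 0.511

0.511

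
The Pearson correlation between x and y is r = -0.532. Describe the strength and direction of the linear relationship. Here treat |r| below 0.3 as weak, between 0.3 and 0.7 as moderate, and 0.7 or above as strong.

moderate negative

r = -0.532 < 0 so the relationship is negative.
|r| = 0.532, which falls in the moderate range.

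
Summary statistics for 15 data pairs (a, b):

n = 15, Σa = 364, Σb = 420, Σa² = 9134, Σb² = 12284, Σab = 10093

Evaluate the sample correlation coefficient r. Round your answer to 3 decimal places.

r = (nΣab − ΣaΣb) / √[(nΣa² − (Σa)²)(nΣb² − (Σb)²)]
Numerator: 15×10093 − 364×420 = -1485
Denominator: √[(137010 − 132496)(184260 − 176400)] = √[4514 × 7860] = 5956.5124
r = -1485 / 5956.5124 ≈ -0.249

-0.249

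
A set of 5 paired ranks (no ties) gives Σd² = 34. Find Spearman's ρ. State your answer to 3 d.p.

ρ = 1 − 6Σd² / [n(n²−1)] = 1 − 6×34 / (5×24)
  = 1 − 204/120 = 1 − 1.7000 ≈ -0.700

-0.700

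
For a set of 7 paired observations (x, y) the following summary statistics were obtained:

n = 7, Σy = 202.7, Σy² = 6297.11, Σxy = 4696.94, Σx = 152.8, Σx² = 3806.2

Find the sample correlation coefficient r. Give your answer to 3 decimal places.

r = (nΣxy − ΣxΣy) / √[(nΣx² − (Σx)²)(nΣy² − (Σy)²)]
Numerator: 7×4696.94 − 152.8×202.7 = 1906.02
Denominator: √[(26643.4 − 23347.84)(44079.77 − 41087.29)] = √[3295.56 × 2992.48] = 3140.3658
r = 1906.02 / 3140.3658 ≈ 0.607

0.607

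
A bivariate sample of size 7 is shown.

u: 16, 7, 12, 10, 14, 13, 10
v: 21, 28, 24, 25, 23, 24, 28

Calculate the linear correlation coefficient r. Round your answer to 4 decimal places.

n = 7, Σu = 82, Σv = 173, Σu² = 1014, Σv² = 4315, Σuv = 1984
nΣuv − ΣuΣv = 13888 − 14186 = -298
nΣu² − (Σu)² = 7098 − 6724 = 374; nΣv² − (Σv)² = 30205 − 29929 = 276
r = -298 / √(374 × 276) = -298 / 321.2849 ≈ -0.9275

-0.9275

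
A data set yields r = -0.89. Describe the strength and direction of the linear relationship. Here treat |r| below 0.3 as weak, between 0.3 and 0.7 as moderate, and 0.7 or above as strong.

r = -0.89 < 0 so the relationship is negative.
|r| = 0.89, which falls in the strong range.

strong negative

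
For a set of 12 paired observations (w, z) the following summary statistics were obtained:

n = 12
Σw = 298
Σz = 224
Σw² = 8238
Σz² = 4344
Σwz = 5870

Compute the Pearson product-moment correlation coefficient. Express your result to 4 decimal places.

0.8326

r = (nΣwz − ΣwΣz) / √[(nΣw² − (Σw)²)(nΣz² − (Σz)²)]
Numerator: 12×5870 − 298×224 = 3688
Denominator: √[(98856 − 88804)(52128 − 50176)] = √[10052 × 1952] = 4429.6167
r = 3688 / 4429.6167 ≈ 0.8326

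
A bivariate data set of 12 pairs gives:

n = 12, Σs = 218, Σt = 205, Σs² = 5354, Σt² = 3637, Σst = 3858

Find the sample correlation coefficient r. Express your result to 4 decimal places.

0.3086

r = (nΣst − ΣsΣt) / √[(nΣs² − (Σs)²)(nΣt² − (Σt)²)]
Numerator: 12×3858 − 218×205 = 1606
Denominator: √[(64248 − 47524)(43644 − 42025)] = √[16724 × 1619] = 5203.4754
r = 1606 / 5203.4754 ≈ 0.3086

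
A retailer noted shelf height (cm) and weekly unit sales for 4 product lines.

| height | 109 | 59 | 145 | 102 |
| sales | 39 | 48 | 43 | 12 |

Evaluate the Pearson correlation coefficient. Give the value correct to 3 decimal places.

n = 4, Σx = 415, Σy = 142, Σx² = 46791, Σy² = 5818, Σxy = 14542
nΣxy − ΣxΣy = 58168 − 58930 = -762
nΣx² − (Σx)² = 187164 − 172225 = 14939; nΣy² − (Σy)² = 23272 − 20164 = 3108
r = -762 / √(14939 × 3108) = -762 / 6813.9865 ≈ -0.112

-0.112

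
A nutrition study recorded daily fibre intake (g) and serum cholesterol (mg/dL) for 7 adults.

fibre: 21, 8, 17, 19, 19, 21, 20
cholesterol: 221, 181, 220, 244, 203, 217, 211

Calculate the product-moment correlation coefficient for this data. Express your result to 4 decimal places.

n = 7, Σx = 125, Σy = 1497, Σx² = 2357, Σy² = 322357, Σxy = 27099
nΣxy − ΣxΣy = 189693 − 187125 = 2568
nΣx² − (Σx)² = 16499 − 15625 = 874; nΣy² − (Σy)² = 2256499 − 2241009 = 15490
r = 2568 / √(874 × 15490) = 2568 / 3679.4375 ≈ 0.6979

0.6979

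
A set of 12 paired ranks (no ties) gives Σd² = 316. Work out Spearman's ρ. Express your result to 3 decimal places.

-0.105

ρ = 1 − 6Σd² / [n(n²−1)] = 1 − 6×316 / (12×143)
  = 1 − 1896/1716 = 1 − 1.1049 ≈ -0.105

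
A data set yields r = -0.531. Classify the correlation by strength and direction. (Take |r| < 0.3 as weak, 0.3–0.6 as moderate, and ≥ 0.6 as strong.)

moderate negative

r = -0.531 < 0 so the relationship is negative.
|r| = 0.531, which falls in the moderate range.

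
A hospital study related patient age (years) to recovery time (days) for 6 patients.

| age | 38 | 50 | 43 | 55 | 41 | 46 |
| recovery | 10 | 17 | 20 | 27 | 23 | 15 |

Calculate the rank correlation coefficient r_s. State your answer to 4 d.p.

0.4857

Rank age: 1, 5, 3, 6, 2, 4
Rank recovery: 1, 3, 4, 6, 5, 2
d = rank(age) − rank(recovery): 0, 2, -1, 0, -3, 2; Σd² = 18
ρ = 1 − 6Σd² / [n(n²−1)] = 1 − 6×18 / (6×35) = 1 − 108/210 ≈ 0.4857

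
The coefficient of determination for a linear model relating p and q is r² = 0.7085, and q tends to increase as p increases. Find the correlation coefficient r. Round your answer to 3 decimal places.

0.842

|r| = √0.7085 = 0.842
The association is positive, so r = 0.842.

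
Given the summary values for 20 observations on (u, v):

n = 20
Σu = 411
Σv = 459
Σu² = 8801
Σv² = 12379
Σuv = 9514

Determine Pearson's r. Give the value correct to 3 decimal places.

0.101

r = (nΣuv − ΣuΣv) / √[(nΣu² − (Σu)²)(nΣv² − (Σv)²)]
Numerator: 20×9514 − 411×459 = 1631
Denominator: √[(176020 − 168921)(247580 − 210681)] = √[7099 × 36899] = 16184.7459
r = 1631 / 16184.7459 ≈ 0.101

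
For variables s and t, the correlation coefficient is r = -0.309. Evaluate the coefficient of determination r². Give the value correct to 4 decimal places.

r² = (-0.309)² = 0.0955

0.0955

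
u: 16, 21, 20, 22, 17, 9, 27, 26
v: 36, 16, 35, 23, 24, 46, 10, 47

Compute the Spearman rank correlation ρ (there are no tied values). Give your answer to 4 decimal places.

-0.4524

Rank u: 2, 5, 4, 6, 3, 1, 8, 7
Rank v: 6, 2, 5, 3, 4, 7, 1, 8
d = rank(u) − rank(v): -4, 3, -1, 3, -1, -6, 7, -1; Σd² = 122
ρ = 1 − 6Σd² / [n(n²−1)] = 1 − 6×122 / (8×63) = 1 − 732/504 ≈ -0.4524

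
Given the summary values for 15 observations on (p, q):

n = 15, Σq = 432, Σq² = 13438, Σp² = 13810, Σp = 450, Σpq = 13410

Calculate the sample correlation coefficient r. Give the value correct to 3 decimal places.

r = (nΣpq − ΣpΣq) / √[(nΣp² − (Σp)²)(nΣq² − (Σq)²)]
Numerator: 15×13410 − 450×432 = 6750
Denominator: √[(207150 − 202500)(201570 − 186624)] = √[4650 × 14946] = 8336.6000
r = 6750 / 8336.6000 ≈ 0.810

0.810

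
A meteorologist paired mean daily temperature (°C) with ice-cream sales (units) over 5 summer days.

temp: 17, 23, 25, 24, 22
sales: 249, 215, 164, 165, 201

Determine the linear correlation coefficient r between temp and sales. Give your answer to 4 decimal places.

-0.9109

n = 5, Σx = 111, Σy = 994, Σx² = 2503, Σy² = 202748, Σxy = 21660
nΣxy − ΣxΣy = 108300 − 110334 = -2034
nΣx² − (Σx)² = 12515 − 12321 = 194; nΣy² − (Σy)² = 1013740 − 988036 = 25704
r = -2034 / √(194 × 25704) = -2034 / 2233.0643 ≈ -0.9109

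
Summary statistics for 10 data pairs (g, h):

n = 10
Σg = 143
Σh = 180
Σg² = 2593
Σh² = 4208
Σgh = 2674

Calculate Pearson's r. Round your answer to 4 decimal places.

0.1373

r = (nΣgh − ΣgΣh) / √[(nΣg² − (Σg)²)(nΣh² − (Σh)²)]
Numerator: 10×2674 − 143×180 = 1000
Denominator: √[(25930 − 20449)(42080 − 32400)] = √[5481 × 9680] = 7283.9605
r = 1000 / 7283.9605 ≈ 0.1373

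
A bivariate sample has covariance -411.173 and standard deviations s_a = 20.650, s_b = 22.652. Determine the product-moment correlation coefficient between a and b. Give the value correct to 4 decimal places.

-0.8790

r = Cov(a,b) / (s_a · s_b) = -411.173 / (20.650 × 22.652)
  = -411.173 / 467.7638 ≈ -0.8790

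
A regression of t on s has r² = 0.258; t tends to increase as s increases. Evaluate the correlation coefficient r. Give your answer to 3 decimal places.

|r| = √0.258 = 0.508
The association is positive, so r = 0.508.

0.508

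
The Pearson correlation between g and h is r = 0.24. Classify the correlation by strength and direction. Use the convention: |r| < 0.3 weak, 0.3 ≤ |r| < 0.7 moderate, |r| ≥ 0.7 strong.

r = 0.24 > 0 so the relationship is positive.
|r| = 0.24, which falls in the weak range.

weak positive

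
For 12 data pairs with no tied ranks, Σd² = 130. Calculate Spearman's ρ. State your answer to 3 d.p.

0.545

ρ = 1 − 6Σd² / [n(n²−1)] = 1 − 6×130 / (12×143)
  = 1 − 780/1716 = 1 − 0.4545 ≈ 0.545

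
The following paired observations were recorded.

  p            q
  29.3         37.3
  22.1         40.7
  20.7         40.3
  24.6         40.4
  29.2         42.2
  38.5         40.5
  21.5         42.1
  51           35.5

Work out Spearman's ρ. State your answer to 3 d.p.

Rank p: 6, 3, 1, 4, 5, 7, 2, 8
Rank q: 2, 6, 3, 4, 8, 5, 7, 1
d = rank(p) − rank(q): 4, -3, -2, 0, -3, 2, -5, 7; Σd² = 116
ρ = 1 − 6Σd² / [n(n²−1)] = 1 − 6×116 / (8×63) = 1 − 696/504 ≈ -0.381

-0.381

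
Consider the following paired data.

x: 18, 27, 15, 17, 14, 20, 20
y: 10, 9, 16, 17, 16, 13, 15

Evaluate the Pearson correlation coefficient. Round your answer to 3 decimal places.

n = 7, Σx = 131, Σy = 96, Σx² = 2563, Σy² = 1376, Σxy = 1736
nΣxy − ΣxΣy = 12152 − 12576 = -424
nΣx² − (Σx)² = 17941 − 17161 = 780; nΣy² − (Σy)² = 9632 − 9216 = 416
r = -424 / √(780 × 416) = -424 / 569.6315 ≈ -0.744

-0.744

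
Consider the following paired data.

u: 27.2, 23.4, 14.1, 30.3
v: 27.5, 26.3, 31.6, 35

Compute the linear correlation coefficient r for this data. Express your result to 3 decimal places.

0.119

n = 4, Σu = 95, Σv = 120.4, Σu² = 2404.3, Σv² = 3671.5, Σuv = 2869.48
nΣuv − ΣuΣv = 11477.92 − 11438 = 39.92
nΣu² − (Σu)² = 9617.2 − 9025 = 592.2; nΣv² − (Σv)² = 14686 − 14496.16 = 189.84
r = 39.92 / √(592.2 × 189.84) = 39.92 / 335.2958 ≈ 0.119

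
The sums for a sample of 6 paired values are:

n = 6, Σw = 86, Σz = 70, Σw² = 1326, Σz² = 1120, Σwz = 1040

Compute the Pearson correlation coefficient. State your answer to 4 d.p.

r = (nΣwz − ΣwΣz) / √[(nΣw² − (Σw)²)(nΣz² − (Σz)²)]
Numerator: 6×1040 − 86×70 = 220
Denominator: √[(7956 − 7396)(6720 − 4900)] = √[560 × 1820] = 1009.5544
r = 220 / 1009.5544 ≈ 0.2179

0.2179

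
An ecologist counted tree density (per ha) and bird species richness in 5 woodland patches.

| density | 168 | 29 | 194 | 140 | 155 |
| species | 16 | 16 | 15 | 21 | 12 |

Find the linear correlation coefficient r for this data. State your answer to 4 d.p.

-0.1382

n = 5, Σx = 686, Σy = 80, Σx² = 110326, Σy² = 1322, Σxy = 10862
nΣxy − ΣxΣy = 54310 − 54880 = -570
nΣx² − (Σx)² = 551630 − 470596 = 81034; nΣy² − (Σy)² = 6610 − 6400 = 210
r = -570 / √(81034 × 210) = -570 / 4125.1836 ≈ -0.1382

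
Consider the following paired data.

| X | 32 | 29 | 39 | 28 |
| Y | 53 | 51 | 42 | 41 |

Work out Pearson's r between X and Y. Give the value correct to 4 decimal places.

-0.2518

n = 4, ΣX = 128, ΣY = 187, ΣX² = 4170, ΣY² = 8855, ΣXY = 5961
nΣXY − ΣXΣY = 23844 − 23936 = -92
nΣX² − (ΣX)² = 16680 − 16384 = 296; nΣY² − (ΣY)² = 35420 − 34969 = 451
r = -92 / √(296 × 451) = -92 / 365.3710 ≈ -0.2518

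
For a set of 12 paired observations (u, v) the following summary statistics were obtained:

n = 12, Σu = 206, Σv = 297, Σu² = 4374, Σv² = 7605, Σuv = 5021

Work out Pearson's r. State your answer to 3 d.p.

r = (nΣuv − ΣuΣv) / √[(nΣu² − (Σu)²)(nΣv² − (Σv)²)]
Numerator: 12×5021 − 206×297 = -930
Denominator: √[(52488 − 42436)(91260 − 88209)] = √[10052 × 3051] = 5537.9285
r = -930 / 5537.9285 ≈ -0.168

-0.168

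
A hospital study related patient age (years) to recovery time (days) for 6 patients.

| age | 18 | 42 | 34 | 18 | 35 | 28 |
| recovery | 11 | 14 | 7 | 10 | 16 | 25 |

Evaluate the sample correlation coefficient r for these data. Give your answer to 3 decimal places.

0.141

n = 6, Σx = 175, Σy = 83, Σx² = 5577, Σy² = 1347, Σxy = 2464
nΣxy − ΣxΣy = 14784 − 14525 = 259
nΣx² − (Σx)² = 33462 − 30625 = 2837; nΣy² − (Σy)² = 8082 − 6889 = 1193
r = 259 / √(2837 × 1193) = 259 / 1839.7122 ≈ 0.141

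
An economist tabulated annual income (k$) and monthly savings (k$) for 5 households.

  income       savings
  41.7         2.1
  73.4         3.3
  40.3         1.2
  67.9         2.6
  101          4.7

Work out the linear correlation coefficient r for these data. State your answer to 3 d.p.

0.965

n = 5, Σx = 324.3, Σy = 13.9, Σx² = 23561.95, Σy² = 45.59, Σxy = 1029.39
nΣxy − ΣxΣy = 5146.95 − 4507.77 = 639.18
nΣx² − (Σx)² = 117809.75 − 105170.49 = 12639.26; nΣy² − (Σy)² = 227.95 − 193.21 = 34.74
r = 639.18 / √(12639.26 × 34.74) = 639.18 / 662.6371 ≈ 0.965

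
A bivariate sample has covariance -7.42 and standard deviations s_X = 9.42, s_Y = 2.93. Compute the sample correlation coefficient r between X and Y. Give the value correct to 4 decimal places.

-0.2688

r = Cov(X,Y) / (s_X · s_Y) = -7.42 / (9.42 × 2.93)
  = -7.42 / 27.6006 ≈ -0.2688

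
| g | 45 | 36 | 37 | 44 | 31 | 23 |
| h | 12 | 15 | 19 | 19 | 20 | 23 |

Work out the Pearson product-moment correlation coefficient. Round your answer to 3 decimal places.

-0.747

n = 6, Σg = 216, Σh = 108, Σg² = 8116, Σh² = 2020, Σgh = 3768
nΣgh − ΣgΣh = 22608 − 23328 = -720
nΣg² − (Σg)² = 48696 − 46656 = 2040; nΣh² − (Σh)² = 12120 − 11664 = 456
r = -720 / √(2040 × 456) = -720 / 964.4895 ≈ -0.747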